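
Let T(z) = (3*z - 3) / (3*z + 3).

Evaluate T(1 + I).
Substitute z = 1 + I:
  numerator:   3*(1 + I) - 3 = 3*I
  denominator: 3*(1 + I) + 3 = 6 + 3*I
T(1 + I) = (3*I)/(6 + 3*I); multiplying numerator and denominator by the conjugate 6 - 3*I gives (9 + 18*I)/45 = 1/5 + 2*I/5

Final answer: 1/5 + 2*I/5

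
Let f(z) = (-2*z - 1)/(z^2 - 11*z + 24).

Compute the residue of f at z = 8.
-17/5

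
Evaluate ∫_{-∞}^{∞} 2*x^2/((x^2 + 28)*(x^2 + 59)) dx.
Let f(z) = 2*z^2/((z^2 + 28)*(z^2 + 59)). The denominator has no real zeros and deg Q - deg P = 2 ≥ 2, so the integral of f over the upper semicircle |z| = R tends to 0 as R → ∞. Closing the contour in the upper half-plane,
  ∫_{-∞}^{∞} f(x) dx = 2πi · Σ Res(f, z_k)  over the poles with Im z_k > 0.

Zeros of the denominator: z^2 + 59 = 0 gives z = ±sqrt(59)*I; z^2 + 28 = 0 gives z = ±2*sqrt(7)*I.
Upper half-plane: z = sqrt(59)*I, z = 2*sqrt(7)*I (simple).

Each pole is a simple zero of Q(z) = z^4 + 87*z^2 + 1652, so Res(f, z₀) = P(z₀)/Q'(z₀) with P(z) = 2*z^2, Q'(z) = 4*z^3 + 174*z:
  Res(f, sqrt(59)*I) = (-118)/(-62*sqrt(59)*I) = -sqrt(59)*I/31
  Res(f, 2*sqrt(7)*I) = (-56)/(124*sqrt(7)*I) = 2*sqrt(7)*I/31

Sum of residues: I*(-sqrt(59) + 2*sqrt(7))/31
∫_{-∞}^{∞} f(x) dx = 2πi · (I*(-sqrt(59) + 2*sqrt(7))/31) = 2*pi*(-2*sqrt(7) + sqrt(59))/31

Final answer: 2*pi*(-2*sqrt(7) + sqrt(59))/31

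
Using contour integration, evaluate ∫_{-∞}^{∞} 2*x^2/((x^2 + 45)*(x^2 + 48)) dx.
2*pi*(-3*sqrt(5) + 4*sqrt(3))/3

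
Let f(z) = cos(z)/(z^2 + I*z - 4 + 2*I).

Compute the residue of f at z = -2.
(-4/17 - I/17)*cos(2)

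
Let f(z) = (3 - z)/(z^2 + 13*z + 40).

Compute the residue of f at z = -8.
Write f(z) = P(z)/Q(z) with P(z) = 3 - z and Q(z) = z^2 + 13*z + 40.
The denominator factors as Q(z) = (z + 5)*(z + 8), so z = -8 is a simple zero of Q and P is analytic there; z = -8 is therefore a simple pole and
  Res(f, z₀) = P(z₀)/Q'(z₀).

Q'(z) = 2*z + 13, so Q'(-8) = -3.
P(-8) = 11.

Res(f, -8) = (11)/(-3) = -11/3

Final answer: -11/3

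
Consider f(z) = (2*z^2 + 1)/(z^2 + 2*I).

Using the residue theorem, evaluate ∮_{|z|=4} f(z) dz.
By the residue theorem, ∮_C f(z) dz = 2πi · (sum of the residues of f at the poles inside |z| = 4).

The denominator factors as (z - 1 + I)*(z + 1 - I), so the singularities of f are simple poles at z = 1 - I, z = -1 + I.
  |1 - I|² = 2 < 16 = 4², so this pole is inside the contour.
  |-1 + I|² = 2 < 16 = 4², so this pole is inside the contour.

With P(z) = 2*z^2 + 1 and Q(z) = z^2 + 2*I, each pole is simple, so Res(f, z₀) = P(z₀)/Q'(z₀) with Q'(z) = 2*z.
  Res(f, 1 - I) = P(1 - I)/Q'(1 - I) = (1 - 4*I)/(2 - 2*I) = 5/4 - 3*I/4
  Res(f, -1 + I) = P(-1 + I)/Q'(-1 + I) = (1 - 4*I)/(-2 + 2*I) = -5/4 + 3*I/4

Sum of residues inside C: 0
∮_C f(z) dz = 2πi · (0) = 0

Final answer: 0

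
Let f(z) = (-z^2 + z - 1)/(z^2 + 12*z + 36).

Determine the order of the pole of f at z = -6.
2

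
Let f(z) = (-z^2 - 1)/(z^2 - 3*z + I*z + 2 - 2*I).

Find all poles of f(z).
{1 - I, 2}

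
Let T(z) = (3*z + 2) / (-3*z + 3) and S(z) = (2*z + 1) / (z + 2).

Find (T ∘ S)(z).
(-8*z - 7)/(3*z - 3)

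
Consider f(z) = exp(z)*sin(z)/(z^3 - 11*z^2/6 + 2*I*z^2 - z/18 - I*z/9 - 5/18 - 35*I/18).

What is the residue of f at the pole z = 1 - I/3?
Write f(z) = P(z)/Q(z) with P(z) = exp(z)*sin(z) and Q(z) = z^3 - 11*z^2/6 + 2*I*z^2 - z/18 - I*z/9 - 5/18 - 35*I/18.
The denominator factors as Q(z) = (z + 2/3 - I/3)*(z - 1 + I/3)*(z - 3/2 + 2*I), so z = 1 - I/3 is a simple zero of Q and P is analytic there; z = 1 - I/3 is therefore a simple pole and
  Res(f, z₀) = P(z₀)/Q'(z₀).

Q'(z) = 3*z^2 - 11*z/3 + 4*I*z - 1/18 - I/9, so Q'(1 - I/3) = 5/18 + 28*I/9.
P(1 - I/3) = exp(1 - I/3)*sin(1 - I/3).

Res(f, 1 - I/3) = (exp(1 - I/3)*sin(1 - I/3))/(5/18 + 28*I/9) = (90/3161 - 1008*I/3161)*exp(1 - I/3)*sin(1 - I/3)

Final answer: (90/3161 - 1008*I/3161)*exp(1 - I/3)*sin(1 - I/3)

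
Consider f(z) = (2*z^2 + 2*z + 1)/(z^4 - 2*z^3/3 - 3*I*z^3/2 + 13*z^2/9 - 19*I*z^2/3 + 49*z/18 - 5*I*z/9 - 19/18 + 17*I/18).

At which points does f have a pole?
The singularities of f are the zeros of the denominator. Factoring,
  z^4 - 2*z^3/3 - 3*I*z^3/2 + 13*z^2/9 - 19*I*z^2/3 + 49*z/18 - 5*I*z/9 - 19/18 + 17*I/18 = (z + 2/3 + I/2)*(z + 1 + I)*(z - 2 - 3*I)*(z - 1/3)
so the candidates are z = -2/3 - I/2, z = -1 - I, z = 2 + 3*I, z = 1/3.

Check the numerator P(z) = 2*z^2 + 2*z + 1 at each one:
  P(-2/3 - I/2) = 1/18 + I/3 ≠ 0, so z = -2/3 - I/2 is a (simple) pole.
  P(-1 - I) = -1 + 2*I ≠ 0, so z = -1 - I is a (simple) pole.
  P(2 + 3*I) = -5 + 30*I ≠ 0, so z = 2 + 3*I is a (simple) pole.
  P(1/3) = 17/9 ≠ 0, so z = 1/3 is a (simple) pole.

Poles of f: {-1 - I, -2/3 - I/2, 1/3, 2 + 3*I}

Final answer: {-1 - I, -2/3 - I/2, 1/3, 2 + 3*I}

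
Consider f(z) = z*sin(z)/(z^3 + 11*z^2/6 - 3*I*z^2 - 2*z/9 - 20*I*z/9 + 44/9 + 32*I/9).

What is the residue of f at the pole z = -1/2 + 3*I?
Write f(z) = P(z)/Q(z) with P(z) = z*sin(z) and Q(z) = z^3 + 11*z^2/6 - 3*I*z^2 - 2*z/9 - 20*I*z/9 + 44/9 + 32*I/9.
The denominator factors as Q(z) = (z + 2 - 2*I/3)*(z - 2/3 + 2*I/3)*(z + 1/2 - 3*I), so z = -1/2 + 3*I is a simple zero of Q and P is analytic there; z = -1/2 + 3*I is therefore a simple pole and
  Res(f, z₀) = P(z₀)/Q'(z₀).

Q'(z) = 3*z^2 + 11*z/3 - 6*I*z - 2/9 - 20*I/9, so Q'(-1/2 + 3*I) = -371/36 + 25*I/9.
P(-1/2 + 3*I) = (1/2 - 3*I)*sin(1/2 - 3*I).

Res(f, -1/2 + 3*I) = ((1/2 - 3*I)*sin(1/2 - 3*I))/(-371/36 + 25*I/9) = (-17478/147641 + 38268*I/147641)*sin(1/2 - 3*I)

Final answer: (-17478/147641 + 38268*I/147641)*sin(1/2 - 3*I)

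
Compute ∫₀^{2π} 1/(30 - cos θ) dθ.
2*sqrt(899)*pi/899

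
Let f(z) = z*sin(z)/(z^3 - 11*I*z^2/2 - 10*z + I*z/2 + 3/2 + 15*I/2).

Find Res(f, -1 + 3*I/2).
(-16/221 - 106*I/221)*sin(1 - 3*I/2)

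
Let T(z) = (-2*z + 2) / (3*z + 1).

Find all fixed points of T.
T(z) = z means -2*z + 2 = z*(3*z + 1), i.e.
  3*z^2 + 3*z - 2 = 0.
Discriminant: (3)^2 - 4*(3)*(-2) = 33, so the roots are real.
  z = (-3 ± sqrt(33))/(2*(3))
Fixed points: {-sqrt(33)/6 - 1/2, -1/2 + sqrt(33)/6}

Final answer: {-sqrt(33)/6 - 1/2, -1/2 + sqrt(33)/6}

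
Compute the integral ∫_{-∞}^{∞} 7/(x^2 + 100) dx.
7*pi/10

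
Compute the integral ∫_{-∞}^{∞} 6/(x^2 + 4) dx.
Let f(z) = 6/(z^2 + 4). The denominator has no real zeros and deg Q - deg P = 2 ≥ 2, so the integral of f over the upper semicircle |z| = R tends to 0 as R → ∞. Closing the contour in the upper half-plane,
  ∫_{-∞}^{∞} f(x) dx = 2πi · Σ Res(f, z_k)  over the poles with Im z_k > 0.

Zeros of the denominator: z^2 + 4 = 0 gives z = ±2*I.
Upper half-plane: z = 2*I (simple).

Each pole is a simple zero of Q(z) = z^2 + 4, so Res(f, z₀) = P(z₀)/Q'(z₀) with P(z) = 6, Q'(z) = 2*z:
  Res(f, 2*I) = (6)/(4*I) = -3*I/2

∫_{-∞}^{∞} f(x) dx = 2πi · (-3*I/2) = 3*pi

Final answer: 3*pi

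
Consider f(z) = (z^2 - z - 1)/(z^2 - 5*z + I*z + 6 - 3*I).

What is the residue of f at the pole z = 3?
Write f(z) = P(z)/Q(z) with P(z) = z^2 - z - 1 and Q(z) = z^2 - 5*z + I*z + 6 - 3*I.
The denominator factors as Q(z) = (z - 3)*(z - 2 + I), so z = 3 is a simple zero of Q and P is analytic there; z = 3 is therefore a simple pole and
  Res(f, z₀) = P(z₀)/Q'(z₀).

Q'(z) = 2*z - 5 + I, so Q'(3) = 1 + I.
P(3) = 5.

Res(f, 3) = (5)/(1 + I) = 5/2 - 5*I/2

Final answer: 5/2 - 5*I/2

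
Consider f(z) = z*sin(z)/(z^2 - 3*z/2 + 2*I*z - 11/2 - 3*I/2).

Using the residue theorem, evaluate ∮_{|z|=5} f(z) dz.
pi*(4/9 - 2*I/3)*sin(3/2 + I) + pi*(4/9 + 4*I/3)*sin(3 - I)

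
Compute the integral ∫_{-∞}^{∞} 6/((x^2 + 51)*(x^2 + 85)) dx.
Let f(z) = 6/((z^2 + 51)*(z^2 + 85)). The denominator has no real zeros and deg Q - deg P = 4 ≥ 2, so the integral of f over the upper semicircle |z| = R tends to 0 as R → ∞. Closing the contour in the upper half-plane,
  ∫_{-∞}^{∞} f(x) dx = 2πi · Σ Res(f, z_k)  over the poles with Im z_k > 0.

Zeros of the denominator: z^2 + 51 = 0 gives z = ±sqrt(51)*I; z^2 + 85 = 0 gives z = ±sqrt(85)*I.
Upper half-plane: z = sqrt(51)*I, z = sqrt(85)*I (simple).

Each pole is a simple zero of Q(z) = z^4 + 136*z^2 + 4335, so Res(f, z₀) = P(z₀)/Q'(z₀) with P(z) = 6, Q'(z) = 4*z^3 + 272*z:
  Res(f, sqrt(51)*I) = (6)/(68*sqrt(51)*I) = -sqrt(51)*I/578
  Res(f, sqrt(85)*I) = (6)/(-68*sqrt(85)*I) = 3*sqrt(85)*I/2890

Sum of residues: I*(-5*sqrt(51) + 3*sqrt(85))/2890
∫_{-∞}^{∞} f(x) dx = 2πi · (I*(-5*sqrt(51) + 3*sqrt(85))/2890) = pi*(-3*sqrt(85) + 5*sqrt(51))/1445

Final answer: pi*(-3*sqrt(85) + 5*sqrt(51))/1445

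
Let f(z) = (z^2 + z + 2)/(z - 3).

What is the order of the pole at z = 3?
Factor the denominator:
  z - 3 = (z - 3)

The numerator P(z) = z^2 + z + 2 has P(3) = 14 ≠ 0, so no factor of (z - 3) cancels.
Near z = 3 we can therefore write f(z) = g(z)/(z - 3) with g analytic at 3 and g(3) ≠ 0 (g is just the numerator).

Hence z = 3 is a pole of order 1.

Final answer: 1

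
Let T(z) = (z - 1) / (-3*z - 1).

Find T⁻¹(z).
Set w = T(z) = (z - 1) / (-3*z - 1) and solve for z:
  w*(-3*z - 1) = z - 1
  -w + z*(-3*w - 1) + 1 = 0
  z*(-3*w - 1) = w - 1
  z = (1 - w)/(3*w + 1)
Renaming the variable, T⁻¹(z) = (-z + 1)/(3*z + 1).
(Check: ad - bc = -4 ≠ 0, so T is invertible.)

Final answer: (-z + 1)/(3*z + 1)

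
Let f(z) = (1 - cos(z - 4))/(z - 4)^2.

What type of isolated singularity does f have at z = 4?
Let u = z - 4. The argument of cos is z - 4 = u, so
  f = (1 - cos(u))/u^2 = ((u)^2/2 - (u)^4/24 + ...)/u^2 = 1/2 - (1/24)*u^2 + ...
The Laurent expansion about u = 0 has no negative powers; equivalently lim_{z→4} f(z) = 1/2 exists and is finite.
So the singularity is removable.

Final answer: removable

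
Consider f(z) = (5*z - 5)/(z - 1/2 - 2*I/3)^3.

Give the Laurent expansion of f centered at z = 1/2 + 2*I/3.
Put w = z - (1/2 + 2*I/3), i.e. z = w + 1/2 + 2*I/3. The denominator is w^3, so it suffices to rewrite the numerator in powers of w.

P(z) = 5*z - 5
P(w + 1/2 + 2*I/3) = -5/2 + 10*I/3 + 5*w

Dividing each term by w^3:
  f = (-5/2 + 10*I/3)/w^3 + 5/w^2

Substituting back w = z - 1/2 - 2*I/3:
  f(z) = (-5/2 + 10*I/3)/(z - 1/2 - 2*I/3)^3 + 5/(z - 1/2 - 2*I/3)^2

The series is finite because the numerator is a polynomial; the negative powers form the principal part.

Final answer: (-5/2 + 10*I/3)/(z - 1/2 - 2*I/3)^3 + 5/(z - 1/2 - 2*I/3)^2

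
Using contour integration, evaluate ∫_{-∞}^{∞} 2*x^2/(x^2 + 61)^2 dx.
Let f(z) = 2*z^2/(z^2 + 61)^2. The denominator has no real zeros and deg Q - deg P = 2 ≥ 2, so the integral of f over the upper semicircle |z| = R tends to 0 as R → ∞. Closing the contour in the upper half-plane,
  ∫_{-∞}^{∞} f(x) dx = 2πi · Σ Res(f, z_k)  over the poles with Im z_k > 0.

Zeros of the denominator: z^2 + 61 = 0 gives z = ±sqrt(61)*I.
Upper half-plane: z = sqrt(61)*I (a pole of order 2).

Write f(z) = g(z)/(z - sqrt(61)*I)^2 with g(z) = 2*z^2/(z + sqrt(61)*I)^2. For a double pole, Res(f, z₀) = g'(z₀):
  g'(z) = 4*sqrt(61)*I*z/(z + sqrt(61)*I)^3
  Res(f, sqrt(61)*I) = g'(sqrt(61)*I) = -sqrt(61)*I/122

∫_{-∞}^{∞} f(x) dx = 2πi · (-sqrt(61)*I/122) = sqrt(61)*pi/61

Final answer: sqrt(61)*pi/61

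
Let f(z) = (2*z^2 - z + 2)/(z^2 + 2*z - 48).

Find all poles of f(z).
The singularities of f are the zeros of the denominator. Factoring,
  z^2 + 2*z - 48 = (z - 6)*(z + 8)
so the candidates are z = 6, z = -8.

Check the numerator P(z) = 2*z^2 - z + 2 at each one:
  P(6) = 68 ≠ 0, so z = 6 is a (simple) pole.
  P(-8) = 138 ≠ 0, so z = -8 is a (simple) pole.

Poles of f: {-8, 6}

Final answer: {-8, 6}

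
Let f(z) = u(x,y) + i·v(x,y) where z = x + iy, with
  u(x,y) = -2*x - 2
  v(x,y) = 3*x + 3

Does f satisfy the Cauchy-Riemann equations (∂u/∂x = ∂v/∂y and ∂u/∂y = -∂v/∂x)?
∂u/∂x = -2
∂v/∂y = 0
∂u/∂y = 0
∂v/∂x = 3
∂u/∂x ≠ ∂v/∂y and ∂u/∂y ≠ -∂v/∂x; the Cauchy-Riemann equations are not satisfied, so f is not analytic.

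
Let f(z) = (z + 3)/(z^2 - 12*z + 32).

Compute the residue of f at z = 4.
Write f(z) = P(z)/Q(z) with P(z) = z + 3 and Q(z) = z^2 - 12*z + 32.
The denominator factors as Q(z) = (z - 4)*(z - 8), so z = 4 is a simple zero of Q and P is analytic there; z = 4 is therefore a simple pole and
  Res(f, z₀) = P(z₀)/Q'(z₀).

Q'(z) = 2*z - 12, so Q'(4) = -4.
P(4) = 7.

Res(f, 4) = (7)/(-4) = -7/4

Final answer: -7/4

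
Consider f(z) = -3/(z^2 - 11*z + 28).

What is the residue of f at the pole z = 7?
-1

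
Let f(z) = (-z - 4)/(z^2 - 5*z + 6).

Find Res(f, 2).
Write f(z) = P(z)/Q(z) with P(z) = -z - 4 and Q(z) = z^2 - 5*z + 6.
The denominator factors as Q(z) = (z - 3)*(z - 2), so z = 2 is a simple zero of Q and P is analytic there; z = 2 is therefore a simple pole and
  Res(f, z₀) = P(z₀)/Q'(z₀).

Q'(z) = 2*z - 5, so Q'(2) = -1.
P(2) = -6.

Res(f, 2) = (-6)/(-1) = 6

Final answer: 6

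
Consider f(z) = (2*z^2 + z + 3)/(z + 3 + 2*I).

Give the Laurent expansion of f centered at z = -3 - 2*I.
Put w = z - (-3 - 2*I), i.e. z = w - 3 - 2*I. The denominator is w, so it suffices to rewrite the numerator in powers of w.

P(z) = 2*z^2 + z + 3
P(w - 3 - 2*I) = 10 + 22*I + (-11 - 8*I)*w + 2*w^2

Dividing each term by w:
  f = (10 + 22*I)/w - 11 - 8*I + 2*w

Substituting back w = z + 3 + 2*I:
  f(z) = (10 + 22*I)/(z + 3 + 2*I) - 11 - 8*I + 2*(z + 3 + 2*I)

The series is finite because the numerator is a polynomial; the negative powers form the principal part, and the coefficient of 1/(z + 3 + 2*I) gives Res(f, -3 - 2*I) = 10 + 22*I.

Final answer: (10 + 22*I)/(z + 3 + 2*I) - 11 - 8*I + 2*(z + 3 + 2*I)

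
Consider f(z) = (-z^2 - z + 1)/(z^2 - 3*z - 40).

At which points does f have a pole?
The singularities of f are the zeros of the denominator. Factoring,
  z^2 - 3*z - 40 = (z + 5)*(z - 8)
so the candidates are z = -5, z = 8.

Check the numerator P(z) = -z^2 - z + 1 at each one:
  P(-5) = -19 ≠ 0, so z = -5 is a (simple) pole.
  P(8) = -71 ≠ 0, so z = 8 is a (simple) pole.

Poles of f: {-5, 8}

Final answer: {-5, 8}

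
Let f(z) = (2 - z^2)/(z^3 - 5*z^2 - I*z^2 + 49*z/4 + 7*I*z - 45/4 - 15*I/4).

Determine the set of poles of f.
The singularities of f are the zeros of the denominator. Factoring,
  z^3 - 5*z^2 - I*z^2 + 49*z/4 + 7*I*z - 45/4 - 15*I/4 = (z - 1 + I/2)*(z - 3 + 3*I/2)*(z - 1 - 3*I)
so the candidates are z = 1 - I/2, z = 3 - 3*I/2, z = 1 + 3*I.

Check the numerator P(z) = 2 - z^2 at each one:
  P(1 - I/2) = 5/4 + I ≠ 0, so z = 1 - I/2 is a (simple) pole.
  P(3 - 3*I/2) = -19/4 + 9*I ≠ 0, so z = 3 - 3*I/2 is a (simple) pole.
  P(1 + 3*I) = 10 - 6*I ≠ 0, so z = 1 + 3*I is a (simple) pole.

Poles of f: {1 - I/2, 1 + 3*I, 3 - 3*I/2}

Final answer: {1 - I/2, 1 + 3*I, 3 - 3*I/2}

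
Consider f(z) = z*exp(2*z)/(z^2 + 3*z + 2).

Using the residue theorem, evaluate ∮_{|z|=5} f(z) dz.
By the residue theorem, ∮_C f(z) dz = 2πi · (sum of the residues of f at the poles inside |z| = 5).

The denominator factors as (z + 1)*(z + 2), so the singularities of f are simple poles at z = -1, z = -2.
  |-1|² = 1 < 25 = 5², so this pole is inside the contour.
  |-2|² = 4 < 25 = 5², so this pole is inside the contour.

With P(z) = z*exp(2*z) and Q(z) = z^2 + 3*z + 2, each pole is simple, so Res(f, z₀) = P(z₀)/Q'(z₀) with Q'(z) = 2*z + 3.
  Res(f, -1) = P(-1)/Q'(-1) = (-exp(-2))/(1) = -exp(-2)
  Res(f, -2) = P(-2)/Q'(-2) = (-2*exp(-4))/(-1) = 2*exp(-4)

Sum of residues inside C: -exp(-2) + 2*exp(-4)
∮_C f(z) dz = 2πi · (-exp(-2) + 2*exp(-4)) = -2*I*pi*exp(-2) + 4*I*pi*exp(-4)

Final answer: -2*I*pi*exp(-2) + 4*I*pi*exp(-4)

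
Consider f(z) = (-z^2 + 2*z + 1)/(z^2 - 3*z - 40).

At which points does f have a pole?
The singularities of f are the zeros of the denominator. Factoring,
  z^2 - 3*z - 40 = (z - 8)*(z + 5)
so the candidates are z = 8, z = -5.

Check the numerator P(z) = -z^2 + 2*z + 1 at each one:
  P(8) = -47 ≠ 0, so z = 8 is a (simple) pole.
  P(-5) = -34 ≠ 0, so z = -5 is a (simple) pole.

Poles of f: {-5, 8}

Final answer: {-5, 8}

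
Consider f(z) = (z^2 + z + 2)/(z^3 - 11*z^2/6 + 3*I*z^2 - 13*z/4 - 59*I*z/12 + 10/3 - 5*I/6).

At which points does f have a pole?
The singularities of f are the zeros of the denominator. Factoring,
  z^3 - 11*z^2/6 + 3*I*z^2 - 13*z/4 - 59*I*z/12 + 10/3 - 5*I/6 = (z + 1/2 + 3*I/2)*(z - 2 + I/2)*(z - 1/3 + I)
so the candidates are z = -1/2 - 3*I/2, z = 2 - I/2, z = 1/3 - I.

Check the numerator P(z) = z^2 + z + 2 at each one:
  P(-1/2 - 3*I/2) = -1/2 ≠ 0, so z = -1/2 - 3*I/2 is a (simple) pole.
  P(2 - I/2) = 31/4 - 5*I/2 ≠ 0, so z = 2 - I/2 is a (simple) pole.
  P(1/3 - I) = 13/9 - 5*I/3 ≠ 0, so z = 1/3 - I is a (simple) pole.

Poles of f: {-1/2 - 3*I/2, 1/3 - I, 2 - I/2}

Final answer: {-1/2 - 3*I/2, 1/3 - I, 2 - I/2}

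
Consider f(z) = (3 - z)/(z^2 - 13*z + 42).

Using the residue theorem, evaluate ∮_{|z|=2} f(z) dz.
By the residue theorem, ∮_C f(z) dz = 2πi · (sum of the residues of f at the poles inside |z| = 2).

The denominator factors as (z - 6)*(z - 7), so the singularities of f are simple poles at z = 6, z = 7.
  |6|² = 36 > 4 = 2², so this pole is outside the contour.
  |7|² = 49 > 4 = 2², so this pole is outside the contour.

No pole lies inside the contour, so f is analytic on and inside C and the integral is 0 (Cauchy's theorem).

Final answer: 0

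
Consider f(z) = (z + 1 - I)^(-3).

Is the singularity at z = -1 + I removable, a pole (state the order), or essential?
Write f(z) = g(z)/(z + 1 - I)^3 with g(z) = 1.
g is entire and g(-1 + I) = 1 ≠ 0, so no factor of (z + 1 - I) cancels: the Laurent expansion of f about z = -1 + I starts at the power -3, i.e. lim_{z→z₀} (z - z₀)^3 f(z) = 1 is finite and nonzero.
So z = -1 + I is a pole of order 3.

Final answer: pole of order 3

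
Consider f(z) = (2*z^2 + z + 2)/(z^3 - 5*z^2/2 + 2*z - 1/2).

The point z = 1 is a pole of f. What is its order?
Factor the denominator:
  z^3 - 5*z^2/2 + 2*z - 1/2 = (z - 1)^2*(z - 1/2)

The numerator P(z) = 2*z^2 + z + 2 has P(1) = 5 ≠ 0, so no factor of (z - 1) cancels.
Near z = 1 we can therefore write f(z) = g(z)/(z - 1)^2 with g analytic at 1 and g(1) ≠ 0 (g is the numerator divided by the remaining denominator factors).

Hence z = 1 is a pole of order 2.

Final answer: 2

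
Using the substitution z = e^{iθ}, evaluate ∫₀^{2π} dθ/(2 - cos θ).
Call the integral J. The integrand is 2π-periodic and we integrate over a full period, so shifting θ does not change the value (θ → θ + π flips the sign of the trig term). Hence
  J = ∫₀^{2π} dθ/(2 + cos θ).
Put z = e^{iθ}: then cos θ = (z + 1/z)/2, dθ = dz/(iz), and z runs once counterclockwise around |z| = 1:
  J = ∮_{|z|=1} 1/(2 + (z + 1/z)/2) · dz/(iz) = (2/i) ∮_{|z|=1} dz/(z^2 + 4*z + 1).
The roots of z^2 + 4*z + 1 are z = (-2 ± sqrt(2^2 - 1^2)), with sqrt(3) = sqrt(3); their product is 1, so only z₊ = -2 + sqrt(3) lies inside the unit circle (z₋ = -2 - sqrt(3) lies outside).
z₊ is a simple zero of q(z) = z^2 + 4*z + 1, so Res(1/q, z₊) = 1/q'(z₊) with q'(z) = 2*z + 4; and q'(z₊) = (z₊ - z₋) = 2*sqrt(3).
Therefore J = (2/i) · 2πi · 1/(2*sqrt(3)) = 2*pi/(sqrt(3)) = 2*sqrt(3)*pi/3

Final answer: 2*sqrt(3)*pi/3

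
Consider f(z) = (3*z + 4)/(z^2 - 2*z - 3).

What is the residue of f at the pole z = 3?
13/4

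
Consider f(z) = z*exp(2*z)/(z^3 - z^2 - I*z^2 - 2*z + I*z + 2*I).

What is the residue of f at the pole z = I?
Write f(z) = P(z)/Q(z) with P(z) = z*exp(2*z) and Q(z) = z^3 - z^2 - I*z^2 - 2*z + I*z + 2*I.
The denominator factors as Q(z) = (z - I)*(z - 2)*(z + 1), so z = I is a simple zero of Q and P is analytic there; z = I is therefore a simple pole and
  Res(f, z₀) = P(z₀)/Q'(z₀).

Q'(z) = 3*z^2 - 2*z - 2*I*z - 2 + I, so Q'(I) = -3 - I.
P(I) = I*exp(2*I).

Res(f, I) = (I*exp(2*I))/(-3 - I) = (-1/10 - 3*I/10)*exp(2*I)

Final answer: (-1/10 - 3*I/10)*exp(2*I)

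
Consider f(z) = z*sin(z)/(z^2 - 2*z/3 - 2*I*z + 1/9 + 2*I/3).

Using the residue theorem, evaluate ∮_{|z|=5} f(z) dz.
By the residue theorem, ∮_C f(z) dz = 2πi · (sum of the residues of f at the poles inside |z| = 5).

The denominator factors as (z - 1/3 - 2*I)*(z - 1/3), so the singularities of f are simple poles at z = 1/3 + 2*I, z = 1/3.
  |1/3 + 2*I|² = 37/9 < 25 = 5², so this pole is inside the contour.
  |1/3|² = 1/9 < 25 = 5², so this pole is inside the contour.

With P(z) = z*sin(z) and Q(z) = z^2 - 2*z/3 - 2*I*z + 1/9 + 2*I/3, each pole is simple, so Res(f, z₀) = P(z₀)/Q'(z₀) with Q'(z) = 2*z - 2/3 - 2*I.
  Res(f, 1/3 + 2*I) = P(1/3 + 2*I)/Q'(1/3 + 2*I) = ((1/3 + 2*I)*sin(1/3 + 2*I))/(2*I) = (1 - I/6)*sin(1/3 + 2*I)
  Res(f, 1/3) = P(1/3)/Q'(1/3) = (sin(1/3)/3)/(-2*I) = I*sin(1/3)/6

Sum of residues inside C: I*sin(1/3)/6 + (1 - I/6)*sin(1/3 + 2*I)
∮_C f(z) dz = 2πi · (I*sin(1/3)/6 + (1 - I/6)*sin(1/3 + 2*I)) = -pi*sin(1/3)/3 + pi*(1/3 + 2*I)*sin(1/3 + 2*I)

Final answer: -pi*sin(1/3)/3 + pi*(1/3 + 2*I)*sin(1/3 + 2*I)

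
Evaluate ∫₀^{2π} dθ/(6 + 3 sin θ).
Call the integral J. The integrand is 2π-periodic and we integrate over a full period, so shifting θ does not change the value (θ → θ + π/2 turns sin θ into cos θ). Hence
  J = ∫₀^{2π} dθ/(6 + 3 cos θ).
Put z = e^{iθ}: then cos θ = (z + 1/z)/2, dθ = dz/(iz), and z runs once counterclockwise around |z| = 1:
  J = ∮_{|z|=1} 1/(6 + 3*(z + 1/z)/2) · dz/(iz) = (2/i) ∮_{|z|=1} dz/(3*z^2 + 12*z + 3).
The roots of 3*z^2 + 12*z + 3 are z = (-6 ± sqrt(6^2 - 3^2))/3, with sqrt(27) = 3*sqrt(3); their product is 1, so only z₊ = -2 + sqrt(3) lies inside the unit circle (z₋ = -2 - sqrt(3) lies outside).
z₊ is a simple zero of q(z) = 3*z^2 + 12*z + 3, so Res(1/q, z₊) = 1/q'(z₊) with q'(z) = 6*z + 12; and q'(z₊) = 3*(z₊ - z₋) = 6*sqrt(3).
Therefore J = (2/i) · 2πi · 1/(6*sqrt(3)) = 2*pi/(3*sqrt(3)) = 2*sqrt(3)*pi/9

Final answer: 2*sqrt(3)*pi/9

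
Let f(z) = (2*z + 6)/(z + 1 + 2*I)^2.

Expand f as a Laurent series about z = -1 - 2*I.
Put w = z - (-1 - 2*I), i.e. z = w - 1 - 2*I. The denominator is w^2, so it suffices to rewrite the numerator in powers of w.

P(z) = 2*z + 6
P(w - 1 - 2*I) = 4 - 4*I + 2*w

Dividing each term by w^2:
  f = (4 - 4*I)/w^2 + 2/w

Substituting back w = z + 1 + 2*I:
  f(z) = (4 - 4*I)/(z + 1 + 2*I)^2 + 2/(z + 1 + 2*I)

The series is finite because the numerator is a polynomial; the negative powers form the principal part, and the coefficient of 1/(z + 1 + 2*I) gives Res(f, -1 - 2*I) = 2.

Final answer: (4 - 4*I)/(z + 1 + 2*I)^2 + 2/(z + 1 + 2*I)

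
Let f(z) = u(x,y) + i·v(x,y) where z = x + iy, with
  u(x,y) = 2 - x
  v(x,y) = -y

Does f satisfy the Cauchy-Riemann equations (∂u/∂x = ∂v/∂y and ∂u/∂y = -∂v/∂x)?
∂u/∂x = -1
∂v/∂y = -1
∂u/∂y = 0
∂v/∂x = 0
∂u/∂x = ∂v/∂y and ∂u/∂y = -∂v/∂x hold identically; f is analytic.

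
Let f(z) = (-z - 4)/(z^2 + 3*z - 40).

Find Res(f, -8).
Write f(z) = P(z)/Q(z) with P(z) = -z - 4 and Q(z) = z^2 + 3*z - 40.
The denominator factors as Q(z) = (z - 5)*(z + 8), so z = -8 is a simple zero of Q and P is analytic there; z = -8 is therefore a simple pole and
  Res(f, z₀) = P(z₀)/Q'(z₀).

Q'(z) = 2*z + 3, so Q'(-8) = -13.
P(-8) = 4.

Res(f, -8) = (4)/(-13) = -4/13

Final answer: -4/13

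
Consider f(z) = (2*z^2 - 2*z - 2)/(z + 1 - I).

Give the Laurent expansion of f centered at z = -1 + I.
Put w = z - (-1 + I), i.e. z = w - 1 + I. The denominator is w, so it suffices to rewrite the numerator in powers of w.

P(z) = 2*z^2 - 2*z - 2
P(w - 1 + I) = -6*I + (-6 + 4*I)*w + 2*w^2

Dividing each term by w:
  f = -6*I/w - 6 + 4*I + 2*w

Substituting back w = z + 1 - I:
  f(z) = -6*I/(z + 1 - I) - 6 + 4*I + 2*(z + 1 - I)

The series is finite because the numerator is a polynomial; the negative powers form the principal part, and the coefficient of 1/(z + 1 - I) gives Res(f, -1 + I) = -6*I.

Final answer: -6*I/(z + 1 - I) - 6 + 4*I + 2*(z + 1 - I)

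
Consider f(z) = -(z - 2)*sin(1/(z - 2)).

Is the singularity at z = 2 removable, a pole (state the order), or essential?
Let u = z - 2. Then
  sin(1/u) = Σ_{k≥0} (-1)^k (1)^(2k+1)/((2k+1)!·u^(2k+1)) = 1/u - 1/(6*u^3) + 1/(120*u^5) + ...
which has infinitely many negative powers of u, so sin(1/(z - 2)) has an essential singularity at z = 2.
The extra factor z - 2 is a nonzero polynomial; if the product had at most a pole at z = 2, dividing by that polynomial would leave sin(1/(z - 2)) with at most a pole too — contradiction. (Equivalently, the product's Laurent series still has infinitely many negative powers.)
So the singularity is essential.

Final answer: essential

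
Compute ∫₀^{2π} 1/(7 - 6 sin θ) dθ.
Call the integral J. The integrand is 2π-periodic and we integrate over a full period, so shifting θ does not change the value (θ → θ + π/2 turns sin θ into cos θ; θ → θ + π flips the sign of the trig term). Hence
  J = ∫₀^{2π} dθ/(7 + 6 cos θ).
Put z = e^{iθ}: then cos θ = (z + 1/z)/2, dθ = dz/(iz), and z runs once counterclockwise around |z| = 1:
  J = ∮_{|z|=1} 1/(7 + 6*(z + 1/z)/2) · dz/(iz) = (2/i) ∮_{|z|=1} dz/(6*z^2 + 14*z + 6).
The roots of 6*z^2 + 14*z + 6 are z = (-7 ± sqrt(7^2 - 6^2))/6, with sqrt(13) = sqrt(13); their product is 1, so only z₊ = -7/6 + sqrt(13)/6 lies inside the unit circle (z₋ = -7/6 - sqrt(13)/6 lies outside).
z₊ is a simple zero of q(z) = 6*z^2 + 14*z + 6, so Res(1/q, z₊) = 1/q'(z₊) with q'(z) = 12*z + 14; and q'(z₊) = 6*(z₊ - z₋) = 2*sqrt(13).
Therefore J = (2/i) · 2πi · 1/(2*sqrt(13)) = 2*pi/(sqrt(13)) = 2*sqrt(13)*pi/13

Final answer: 2*sqrt(13)*pi/13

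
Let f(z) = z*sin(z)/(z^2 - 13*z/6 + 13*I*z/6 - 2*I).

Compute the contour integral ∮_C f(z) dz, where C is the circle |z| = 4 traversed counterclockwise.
-8*I*pi*sin(2/3 - 2*I/3)/5 + 18*I*pi*sin(3/2 - 3*I/2)/5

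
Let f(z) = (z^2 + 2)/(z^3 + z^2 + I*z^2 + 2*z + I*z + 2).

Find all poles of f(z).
{-1, -2*I, I}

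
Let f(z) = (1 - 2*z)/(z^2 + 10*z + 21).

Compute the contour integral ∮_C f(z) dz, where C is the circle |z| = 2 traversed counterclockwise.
0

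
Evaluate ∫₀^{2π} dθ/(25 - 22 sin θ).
2*sqrt(141)*pi/141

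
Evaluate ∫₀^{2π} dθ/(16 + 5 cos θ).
2*sqrt(231)*pi/231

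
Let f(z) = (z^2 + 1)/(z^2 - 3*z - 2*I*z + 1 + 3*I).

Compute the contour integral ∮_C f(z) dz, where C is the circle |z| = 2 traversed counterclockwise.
By the residue theorem, ∮_C f(z) dz = 2πi · (sum of the residues of f at the poles inside |z| = 2).

The denominator factors as (z - 1 - I)*(z - 2 - I), so the singularities of f are simple poles at z = 1 + I, z = 2 + I.
  |1 + I|² = 2 < 4 = 2², so this pole is inside the contour.
  |2 + I|² = 5 > 4 = 2², so this pole is outside the contour.

With P(z) = z^2 + 1 and Q(z) = z^2 - 3*z - 2*I*z + 1 + 3*I, each pole is simple, so Res(f, z₀) = P(z₀)/Q'(z₀) with Q'(z) = 2*z - 3 - 2*I.
  Res(f, 1 + I) = P(1 + I)/Q'(1 + I) = (1 + 2*I)/(-1) = -1 - 2*I

∮_C f(z) dz = 2πi · (-1 - 2*I) = pi*(4 - 2*I)

Final answer: pi*(4 - 2*I)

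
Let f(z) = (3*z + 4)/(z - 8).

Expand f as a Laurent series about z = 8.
28/(z - 8) + 3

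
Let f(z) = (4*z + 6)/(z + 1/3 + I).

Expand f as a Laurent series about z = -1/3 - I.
Put w = z - (-1/3 - I), i.e. z = w - 1/3 - I. The denominator is w, so it suffices to rewrite the numerator in powers of w.

P(z) = 4*z + 6
P(w - 1/3 - I) = 14/3 - 4*I + 4*w

Dividing each term by w:
  f = (14/3 - 4*I)/w + 4

Substituting back w = z + 1/3 + I:
  f(z) = (14/3 - 4*I)/(z + 1/3 + I) + 4

The series is finite because the numerator is a polynomial; the negative powers form the principal part, and the coefficient of 1/(z + 1/3 + I) gives Res(f, -1/3 - I) = 14/3 - 4*I.

Final answer: (14/3 - 4*I)/(z + 1/3 + I) + 4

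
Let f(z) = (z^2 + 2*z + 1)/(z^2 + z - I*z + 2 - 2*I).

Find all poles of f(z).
The singularities of f are the zeros of the denominator. Factoring,
  z^2 + z - I*z + 2 - 2*I = (z + 1 + I)*(z - 2*I)
so the candidates are z = -1 - I, z = 2*I.

Check the numerator P(z) = z^2 + 2*z + 1 at each one:
  P(-1 - I) = -1 ≠ 0, so z = -1 - I is a (simple) pole.
  P(2*I) = -3 + 4*I ≠ 0, so z = 2*I is a (simple) pole.

Poles of f: {-1 - I, 2*I}

Final answer: {-1 - I, 2*I}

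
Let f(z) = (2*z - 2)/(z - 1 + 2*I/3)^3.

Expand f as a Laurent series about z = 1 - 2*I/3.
Put w = z - (1 - 2*I/3), i.e. z = w + 1 - 2*I/3. The denominator is w^3, so it suffices to rewrite the numerator in powers of w.

P(z) = 2*z - 2
P(w + 1 - 2*I/3) = -4*I/3 + 2*w

Dividing each term by w^3:
  f = -4*I/(3*w^3) + 2/w^2

Substituting back w = z - 1 + 2*I/3:
  f(z) = -4*I/(3*(z - 1 + 2*I/3)^3) + 2/(z - 1 + 2*I/3)^2

The series is finite because the numerator is a polynomial; the negative powers form the principal part.

Final answer: -4*I/(3*(z - 1 + 2*I/3)^3) + 2/(z - 1 + 2*I/3)^2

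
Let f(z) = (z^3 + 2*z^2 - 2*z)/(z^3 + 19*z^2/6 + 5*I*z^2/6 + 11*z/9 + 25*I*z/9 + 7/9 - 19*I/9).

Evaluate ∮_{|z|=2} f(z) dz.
By the residue theorem, ∮_C f(z) dz = 2πi · (sum of the residues of f at the poles inside |z| = 2).

The denominator factors as (z + 3 - I/3)*(z - 1/3 - I/3)*(z + 1/2 + 3*I/2), so the singularities of f are simple poles at z = -3 + I/3, z = 1/3 + I/3, z = -1/2 - 3*I/2.
  |-3 + I/3|² = 82/9 > 4 = 2², so this pole is outside the contour.
  |1/3 + I/3|² = 2/9 < 4 = 2², so this pole is inside the contour.
  |-1/2 - 3*I/2|² = 5/2 < 4 = 2², so this pole is inside the contour.

With P(z) = z^3 + 2*z^2 - 2*z and Q(z) = z^3 + 19*z^2/6 + 5*I*z^2/6 + 11*z/9 + 25*I*z/9 + 7/9 - 19*I/9, each pole is simple, so Res(f, z₀) = P(z₀)/Q'(z₀) with Q'(z) = 3*z^2 + 19*z/3 + 5*I*z/3 + 11/9 + 25*I/9.
  Res(f, 1/3 + I/3) = P(1/3 + I/3)/Q'(1/3 + I/3) = (-20/27 - 4*I/27)/(25/9 + 55*I/9) = -24/365 + 20*I/219
  Res(f, -1/2 - 3*I/2) = P(-1/2 - 3*I/2)/Q'(-1/2 - 3*I/2) = (1/4 + 33*I/4)/(-49/9 - 55*I/18) = -17217/25258 - 28611*I/25258

Sum of residues inside C: -1293/1730 - 1081*I/1038
∮_C f(z) dz = 2πi · (-1293/1730 - 1081*I/1038) = pi*(1081/519 - 1293*I/865)

Final answer: pi*(1081/519 - 1293*I/865)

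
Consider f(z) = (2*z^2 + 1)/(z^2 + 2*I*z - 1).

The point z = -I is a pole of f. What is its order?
2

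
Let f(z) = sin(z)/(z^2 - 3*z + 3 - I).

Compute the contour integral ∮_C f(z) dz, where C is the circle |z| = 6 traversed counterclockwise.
pi*(-4/5 - 2*I/5)*sin(1 - I) + pi*(4/5 + 2*I/5)*sin(2 + I)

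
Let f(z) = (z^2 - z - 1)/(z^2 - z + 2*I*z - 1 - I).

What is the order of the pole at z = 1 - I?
1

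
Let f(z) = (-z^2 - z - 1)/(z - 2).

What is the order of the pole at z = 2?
Factor the denominator:
  z - 2 = (z - 2)

The numerator P(z) = -z^2 - z - 1 has P(2) = -7 ≠ 0, so no factor of (z - 2) cancels.
Near z = 2 we can therefore write f(z) = g(z)/(z - 2) with g analytic at 2 and g(2) ≠ 0 (g is just the numerator).

Hence z = 2 is a pole of order 1.

Final answer: 1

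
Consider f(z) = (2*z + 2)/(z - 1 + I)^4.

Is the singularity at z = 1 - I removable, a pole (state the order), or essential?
Write f(z) = g(z)/(z - 1 + I)^4 with g(z) = 2*z + 2.
g is entire and g(1 - I) = 4 - 2*I ≠ 0, so no factor of (z - 1 + I) cancels: the Laurent expansion of f about z = 1 - I starts at the power -4, i.e. lim_{z→z₀} (z - z₀)^4 f(z) = 4 - 2*I is finite and nonzero.
So z = 1 - I is a pole of order 4.

Final answer: pole of order 4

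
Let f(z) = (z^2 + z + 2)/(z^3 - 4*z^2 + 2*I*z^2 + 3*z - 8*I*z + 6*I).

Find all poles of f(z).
{-2*I, 1, 3}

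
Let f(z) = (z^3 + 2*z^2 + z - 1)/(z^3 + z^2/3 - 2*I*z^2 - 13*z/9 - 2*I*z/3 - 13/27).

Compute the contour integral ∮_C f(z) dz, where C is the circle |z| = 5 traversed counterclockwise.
By the residue theorem, ∮_C f(z) dz = 2πi · (sum of the residues of f at the poles inside |z| = 5).

The denominator factors as (z + 1/3)*(z - 2/3 - I)*(z + 2/3 - I), so the singularities of f are simple poles at z = -1/3, z = 2/3 + I, z = -2/3 + I.
  |-1/3|² = 1/9 < 25 = 5², so this pole is inside the contour.
  |2/3 + I|² = 13/9 < 25 = 5², so this pole is inside the contour.
  |-2/3 + I|² = 13/9 < 25 = 5², so this pole is inside the contour.

With P(z) = z^3 + 2*z^2 + z - 1 and Q(z) = z^3 + z^2/3 - 2*I*z^2 - 13*z/9 - 2*I*z/3 - 13/27, each pole is simple, so Res(f, z₀) = P(z₀)/Q'(z₀) with Q'(z) = 3*z^2 + 2*z/3 - 4*I*z - 13/9 - 2*I/3.
  Res(f, -1/3) = P(-1/3)/Q'(-1/3) = (-31/27)/(-4/3 + 2*I/3) = 31/45 + 31*I/90
  Res(f, 2/3 + I) = P(2/3 + I)/Q'(2/3 + I) = (-85/27 + 4*I)/(4/3 + 4*I/3) = 23/72 + 193*I/72
  Res(f, -2/3 + I) = P(-2/3 + I)/Q'(-2/3 + I) = (-29/27 - 4*I/3)/(4/9 - 4*I/3) = 79/120 - 41*I/40

Sum of residues inside C: 5/3 + 2*I
∮_C f(z) dz = 2πi · (5/3 + 2*I) = pi*(-4 + 10*I/3)

Final answer: pi*(-4 + 10*I/3)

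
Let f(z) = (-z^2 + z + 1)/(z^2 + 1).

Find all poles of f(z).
The singularities of f are the zeros of the denominator. Factoring,
  z^2 + 1 = (z + I)*(z - I)
so the candidates are z = -I, z = I.

Check the numerator P(z) = -z^2 + z + 1 at each one:
  P(-I) = 2 - I ≠ 0, so z = -I is a (simple) pole.
  P(I) = 2 + I ≠ 0, so z = I is a (simple) pole.

Poles of f: {-I, I}

Final answer: {-I, I}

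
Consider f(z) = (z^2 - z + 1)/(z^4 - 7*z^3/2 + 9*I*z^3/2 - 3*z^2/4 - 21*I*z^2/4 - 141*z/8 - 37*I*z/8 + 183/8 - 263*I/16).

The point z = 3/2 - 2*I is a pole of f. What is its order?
Factor the denominator:
  z^4 - 7*z^3/2 + 9*I*z^3/2 - 3*z^2/4 - 21*I*z^2/4 - 141*z/8 - 37*I*z/8 + 183/8 - 263*I/16 = (z - 3/2 + 2*I)^3*(z + 1 - 3*I/2)

The numerator P(z) = z^2 - z + 1 has P(3/2 - 2*I) = -9/4 - 4*I ≠ 0, so no factor of (z - 3/2 + 2*I) cancels.
Near z = 3/2 - 2*I we can therefore write f(z) = g(z)/(z - 3/2 + 2*I)^3 with g analytic at 3/2 - 2*I and g(3/2 - 2*I) ≠ 0 (g is the numerator divided by the remaining denominator factors).

Hence z = 3/2 - 2*I is a pole of order 3.

Final answer: 3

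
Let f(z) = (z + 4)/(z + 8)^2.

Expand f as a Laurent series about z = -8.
Put w = z - (-8), i.e. z = w - 8. The denominator is w^2, so it suffices to rewrite the numerator in powers of w.

P(z) = z + 4
P(w - 8) = -4 + w

Dividing each term by w^2:
  f = -4/w^2 + 1/w

Substituting back w = z + 8:
  f(z) = -4/(z + 8)^2 + 1/(z + 8)

The series is finite because the numerator is a polynomial; the negative powers form the principal part, and the coefficient of 1/(z + 8) gives Res(f, -8) = 1.

Final answer: -4/(z + 8)^2 + 1/(z + 8)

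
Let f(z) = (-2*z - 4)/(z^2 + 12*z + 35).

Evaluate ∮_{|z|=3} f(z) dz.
By the residue theorem, ∮_C f(z) dz = 2πi · (sum of the residues of f at the poles inside |z| = 3).

The denominator factors as (z + 5)*(z + 7), so the singularities of f are simple poles at z = -5, z = -7.
  |-5|² = 25 > 9 = 3², so this pole is outside the contour.
  |-7|² = 49 > 9 = 3², so this pole is outside the contour.

No pole lies inside the contour, so f is analytic on and inside C and the integral is 0 (Cauchy's theorem).

Final answer: 0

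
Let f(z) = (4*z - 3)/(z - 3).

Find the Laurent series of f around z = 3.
9/(z - 3) + 4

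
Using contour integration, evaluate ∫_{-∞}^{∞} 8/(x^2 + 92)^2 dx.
Let f(z) = 8/(z^2 + 92)^2. The denominator has no real zeros and deg Q - deg P = 4 ≥ 2, so the integral of f over the upper semicircle |z| = R tends to 0 as R → ∞. Closing the contour in the upper half-plane,
  ∫_{-∞}^{∞} f(x) dx = 2πi · Σ Res(f, z_k)  over the poles with Im z_k > 0.

Zeros of the denominator: z^2 + 92 = 0 gives z = ±2*sqrt(23)*I.
Upper half-plane: z = 2*sqrt(23)*I (a pole of order 2).

Write f(z) = g(z)/(z - 2*sqrt(23)*I)^2 with g(z) = 8/(z + 2*sqrt(23)*I)^2. For a double pole, Res(f, z₀) = g'(z₀):
  g'(z) = -16/(z + 2*sqrt(23)*I)^3
  Res(f, 2*sqrt(23)*I) = g'(2*sqrt(23)*I) = -sqrt(23)*I/2116

∫_{-∞}^{∞} f(x) dx = 2πi · (-sqrt(23)*I/2116) = sqrt(23)*pi/1058

Final answer: sqrt(23)*pi/1058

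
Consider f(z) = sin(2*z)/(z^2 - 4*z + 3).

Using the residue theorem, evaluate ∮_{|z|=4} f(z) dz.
By the residue theorem, ∮_C f(z) dz = 2πi · (sum of the residues of f at the poles inside |z| = 4).

The denominator factors as (z - 3)*(z - 1), so the singularities of f are simple poles at z = 3, z = 1.
  |3|² = 9 < 16 = 4², so this pole is inside the contour.
  |1|² = 1 < 16 = 4², so this pole is inside the contour.

With P(z) = sin(2*z) and Q(z) = z^2 - 4*z + 3, each pole is simple, so Res(f, z₀) = P(z₀)/Q'(z₀) with Q'(z) = 2*z - 4.
  Res(f, 3) = P(3)/Q'(3) = (sin(6))/(2) = sin(6)/2
  Res(f, 1) = P(1)/Q'(1) = (sin(2))/(-2) = -sin(2)/2

Sum of residues inside C: -sin(2)/2 + sin(6)/2
∮_C f(z) dz = 2πi · (-sin(2)/2 + sin(6)/2) = -I*pi*sin(2) + I*pi*sin(6)

Final answer: -I*pi*sin(2) + I*pi*sin(6)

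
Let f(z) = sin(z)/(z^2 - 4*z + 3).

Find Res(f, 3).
Write f(z) = P(z)/Q(z) with P(z) = sin(z) and Q(z) = z^2 - 4*z + 3.
The denominator factors as Q(z) = (z - 1)*(z - 3), so z = 3 is a simple zero of Q and P is analytic there; z = 3 is therefore a simple pole and
  Res(f, z₀) = P(z₀)/Q'(z₀).

Q'(z) = 2*z - 4, so Q'(3) = 2.
P(3) = sin(3).

Res(f, 3) = (sin(3))/(2) = sin(3)/2

Final answer: sin(3)/2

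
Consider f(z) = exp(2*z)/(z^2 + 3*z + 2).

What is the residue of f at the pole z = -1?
exp(-2)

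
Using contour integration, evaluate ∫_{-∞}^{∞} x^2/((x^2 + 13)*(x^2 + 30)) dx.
pi*(-sqrt(13) + sqrt(30))/17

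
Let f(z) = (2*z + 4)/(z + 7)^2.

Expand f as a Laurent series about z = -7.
-10/(z + 7)^2 + 2/(z + 7)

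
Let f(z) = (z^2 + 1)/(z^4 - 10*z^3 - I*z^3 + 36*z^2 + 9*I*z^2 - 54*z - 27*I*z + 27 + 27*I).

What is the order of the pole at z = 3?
Factor the denominator:
  z^4 - 10*z^3 - I*z^3 + 36*z^2 + 9*I*z^2 - 54*z - 27*I*z + 27 + 27*I = (z - 3)^3*(z - 1 - I)

The numerator P(z) = z^2 + 1 has P(3) = 10 ≠ 0, so no factor of (z - 3) cancels.
Near z = 3 we can therefore write f(z) = g(z)/(z - 3)^3 with g analytic at 3 and g(3) ≠ 0 (g is the numerator divided by the remaining denominator factors).

Hence z = 3 is a pole of order 3.

Final answer: 3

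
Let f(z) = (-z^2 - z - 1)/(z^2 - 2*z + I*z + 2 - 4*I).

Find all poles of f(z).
The singularities of f are the zeros of the denominator. Factoring,
  z^2 - 2*z + I*z + 2 - 4*I = (z - 2 - I)*(z + 2*I)
so the candidates are z = 2 + I, z = -2*I.

Check the numerator P(z) = -z^2 - z - 1 at each one:
  P(2 + I) = -6 - 5*I ≠ 0, so z = 2 + I is a (simple) pole.
  P(-2*I) = 3 + 2*I ≠ 0, so z = -2*I is a (simple) pole.

Poles of f: {-2*I, 2 + I}

Final answer: {-2*I, 2 + I}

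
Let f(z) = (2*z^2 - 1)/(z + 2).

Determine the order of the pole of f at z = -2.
1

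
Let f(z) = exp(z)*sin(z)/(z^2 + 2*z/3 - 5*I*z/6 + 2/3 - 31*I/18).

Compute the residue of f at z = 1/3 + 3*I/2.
Write f(z) = P(z)/Q(z) with P(z) = exp(z)*sin(z) and Q(z) = z^2 + 2*z/3 - 5*I*z/6 + 2/3 - 31*I/18.
The denominator factors as Q(z) = (z - 1/3 - 3*I/2)*(z + 1 + 2*I/3), so z = 1/3 + 3*I/2 is a simple zero of Q and P is analytic there; z = 1/3 + 3*I/2 is therefore a simple pole and
  Res(f, z₀) = P(z₀)/Q'(z₀).

Q'(z) = 2*z + 2/3 - 5*I/6, so Q'(1/3 + 3*I/2) = 4/3 + 13*I/6.
P(1/3 + 3*I/2) = exp(1/3 + 3*I/2)*sin(1/3 + 3*I/2).

Res(f, 1/3 + 3*I/2) = (exp(1/3 + 3*I/2)*sin(1/3 + 3*I/2))/(4/3 + 13*I/6) = (48/233 - 78*I/233)*exp(1/3 + 3*I/2)*sin(1/3 + 3*I/2)

Final answer: (48/233 - 78*I/233)*exp(1/3 + 3*I/2)*sin(1/3 + 3*I/2)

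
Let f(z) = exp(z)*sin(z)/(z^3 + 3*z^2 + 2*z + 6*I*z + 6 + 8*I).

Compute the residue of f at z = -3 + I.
Write f(z) = P(z)/Q(z) with P(z) = exp(z)*sin(z) and Q(z) = z^3 + 3*z^2 + 2*z + 6*I*z + 6 + 8*I.
The denominator factors as Q(z) = (z + 1 - I)*(z + 3 - I)*(z - 1 + 2*I), so z = -3 + I is a simple zero of Q and P is analytic there; z = -3 + I is therefore a simple pole and
  Res(f, z₀) = P(z₀)/Q'(z₀).

Q'(z) = 3*z^2 + 6*z + 2 + 6*I, so Q'(-3 + I) = 8 - 6*I.
P(-3 + I) = -exp(-3 + I)*sin(3 - I).

Res(f, -3 + I) = (-exp(-3 + I)*sin(3 - I))/(8 - 6*I) = (-2/25 - 3*I/50)*exp(-3 + I)*sin(3 - I)

Final answer: (-2/25 - 3*I/50)*exp(-3 + I)*sin(3 - I)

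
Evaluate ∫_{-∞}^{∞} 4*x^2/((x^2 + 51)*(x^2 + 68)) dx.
Let f(z) = 4*z^2/((z^2 + 51)*(z^2 + 68)). The denominator has no real zeros and deg Q - deg P = 2 ≥ 2, so the integral of f over the upper semicircle |z| = R tends to 0 as R → ∞. Closing the contour in the upper half-plane,
  ∫_{-∞}^{∞} f(x) dx = 2πi · Σ Res(f, z_k)  over the poles with Im z_k > 0.

Zeros of the denominator: z^2 + 68 = 0 gives z = ±2*sqrt(17)*I; z^2 + 51 = 0 gives z = ±sqrt(51)*I.
Upper half-plane: z = 2*sqrt(17)*I, z = sqrt(51)*I (simple).

Each pole is a simple zero of Q(z) = z^4 + 119*z^2 + 3468, so Res(f, z₀) = P(z₀)/Q'(z₀) with P(z) = 4*z^2, Q'(z) = 4*z^3 + 238*z:
  Res(f, 2*sqrt(17)*I) = (-272)/(-68*sqrt(17)*I) = -4*sqrt(17)*I/17
  Res(f, sqrt(51)*I) = (-204)/(34*sqrt(51)*I) = 2*sqrt(51)*I/17

Sum of residues: 2*I*(-2*sqrt(17) + sqrt(51))/17
∫_{-∞}^{∞} f(x) dx = 2πi · (2*I*(-2*sqrt(17) + sqrt(51))/17) = 4*pi*(-sqrt(51) + 2*sqrt(17))/17

Final answer: 4*pi*(-sqrt(51) + 2*sqrt(17))/17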